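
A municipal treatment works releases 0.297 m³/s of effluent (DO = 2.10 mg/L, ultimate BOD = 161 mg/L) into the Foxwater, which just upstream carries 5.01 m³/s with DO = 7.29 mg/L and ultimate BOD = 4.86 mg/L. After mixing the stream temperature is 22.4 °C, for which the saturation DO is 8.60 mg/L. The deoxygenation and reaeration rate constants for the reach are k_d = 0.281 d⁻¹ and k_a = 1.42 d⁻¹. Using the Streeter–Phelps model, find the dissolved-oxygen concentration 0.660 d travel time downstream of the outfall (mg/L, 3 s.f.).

DO ≈ 6.50 mg/L

Mixed DO = (5.01×7.29 + 0.297×2.10)/(5.01+0.297) = 37.15/5.307 = 7.000 mg/L.
Mixed L₀ = (5.01×4.86 + 0.297×161)/(5.307) = 72.17/5.307 = 13.60 mg/L.
Initial deficit D₀ = C_s − DO₀ = 8.60 − 7.000 = 1.600 mg/L.
D(0.660) = [0.281×13.60/(1.42−0.281)](e^(−0.281×0.660) − e^(−1.42×0.660)) + 1.600 e^(−1.42×0.660)
= 3.355 × (0.8307 − 0.3917) + 1.600 × 0.3917 = 2.100 mg/L.
DO = 8.60 − 2.100 = 6.500 mg/L.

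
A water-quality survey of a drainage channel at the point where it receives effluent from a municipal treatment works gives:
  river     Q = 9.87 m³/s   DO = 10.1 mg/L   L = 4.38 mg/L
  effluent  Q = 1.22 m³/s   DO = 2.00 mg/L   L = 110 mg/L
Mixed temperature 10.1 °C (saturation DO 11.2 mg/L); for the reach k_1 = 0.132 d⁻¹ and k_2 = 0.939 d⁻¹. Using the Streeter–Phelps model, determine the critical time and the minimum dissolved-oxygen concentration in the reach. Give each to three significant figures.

t_c ≈ 0.659 d; minimum DO ≈ 9.14 mg/L

Mixed DO = (9.87×10.1 + 1.22×2.00)/(9.87+1.22) = 102.1/11.09 = 9.209 mg/L.
Mixed L₀ = (9.87×4.38 + 1.22×110)/(11.09) = 177.4/11.09 = 16.00 mg/L.
Initial deficit D₀ = C_s − DO₀ = 11.2 − 9.209 = 1.991 mg/L.
t_c = (1/0.8070) ln[(0.939/0.132)(1 − 1.991×0.8070/(0.132×16.00))] = 1.239 × ln(1.701) = 0.6585 d.
D_c = (0.132/0.939) × 16.00 × e^(−0.132×0.6585) = 0.1406 × 16.00 × 0.9167 = 2.062 mg/L.
Minimum DO = 11.2 − 2.062 = 9.138 mg/L.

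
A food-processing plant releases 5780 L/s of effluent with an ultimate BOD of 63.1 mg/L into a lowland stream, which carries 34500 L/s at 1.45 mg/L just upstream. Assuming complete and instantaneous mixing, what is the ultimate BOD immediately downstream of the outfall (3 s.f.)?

10.3 mg/L

Flow-weighted mixing: C = (Q_r C_r + Q_w C_w)/(Q_r + Q_w)
= (34500×1.45 + 5780×63.1)/(34500 + 5780) = 414700/40280 = 10.30 mg/L.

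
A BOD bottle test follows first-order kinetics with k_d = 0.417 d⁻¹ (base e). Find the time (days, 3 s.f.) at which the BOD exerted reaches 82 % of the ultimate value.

t ≈ 4.11 d

y/L₀ = 1 − e^(−k_d t) = 0.82 ⇒ e^(−k_d t) = 0.180
t = −ln(0.180) / 0.417 = 1.715 / 0.417 = 4.112 d.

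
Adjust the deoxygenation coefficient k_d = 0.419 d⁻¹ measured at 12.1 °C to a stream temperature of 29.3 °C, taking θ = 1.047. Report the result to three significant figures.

k_d(T₂) = k_d(T₁) · θ^(T₂−T₁) = 0.419 × 1.047^(29.3−12.1)
= 0.419 × 1.047^17.2 = 0.419 × 2.203 = 0.9232 d⁻¹.

k_d ≈ 0.923 d⁻¹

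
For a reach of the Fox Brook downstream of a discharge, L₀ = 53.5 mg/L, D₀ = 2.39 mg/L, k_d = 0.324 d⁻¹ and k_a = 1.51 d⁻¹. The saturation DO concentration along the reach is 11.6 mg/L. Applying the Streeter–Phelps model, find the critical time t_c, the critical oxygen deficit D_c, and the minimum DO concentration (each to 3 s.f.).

At the critical point dD/dt = 0, so k_d L₀ e^(−k_d t) = k_a D. Substituting D(t) from the Streeter–Phelps equation and solving for t gives
t_c = ln[(k_a/k_d)(1 − D₀(k_a−k_d)/(k_d L₀))] / (k_a−k_d).
Here k_a−k_d = 1.186 d⁻¹ and 1 − D₀(k_a−k_d)/(k_d L₀) = 1 − 2.39×1.186/(0.324×53.5) = 0.8365, so
t_c = ln(4.660 × 0.8365) / 1.186 = 1.361 / 1.186 = 1.147 d.
D_c = (k_d/k_a) L₀ e^(−k_d t_c) = (0.324/1.51) × 53.5 × e^(−0.324×1.147) = 0.2146 × 53.5 × 0.6896 = 7.916 mg/L.
Minimum DO = C_s − D_c = 11.6 − 7.916 = 3.684 mg/L.

t_c ≈ 1.15 d; D_c ≈ 7.92 mg/L; min DO ≈ 3.68 mg/L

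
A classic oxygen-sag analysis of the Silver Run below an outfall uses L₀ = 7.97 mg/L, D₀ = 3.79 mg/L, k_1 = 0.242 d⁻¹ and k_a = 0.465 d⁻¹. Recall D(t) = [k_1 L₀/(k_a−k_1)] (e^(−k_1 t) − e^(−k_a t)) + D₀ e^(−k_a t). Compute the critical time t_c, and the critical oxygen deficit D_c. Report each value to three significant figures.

t_c = [1/(k_a−k_1)] ln[(k_a/k_1)(1 − D₀(k_a−k_1)/(k_1 L₀))]
= [1/(0.465−0.242)] ln[(0.465/0.242)(1 − 3.79×0.2230/(0.242×7.97))]
= (1/0.2230) ln[1.921 × 0.5618] = 4.484 × ln(1.079) = 4.484 × 0.07649 = 0.3430 d.
D_c = (k_1/k_a) L₀ e^(−k_1 t_c) = (0.242/0.465) × 7.97 × e^(−0.242×0.3430) = 0.5204 × 7.97 × 0.9203 = 3.817 mg/L.

t_c ≈ 0.343 d; D_c ≈ 3.82 mg/L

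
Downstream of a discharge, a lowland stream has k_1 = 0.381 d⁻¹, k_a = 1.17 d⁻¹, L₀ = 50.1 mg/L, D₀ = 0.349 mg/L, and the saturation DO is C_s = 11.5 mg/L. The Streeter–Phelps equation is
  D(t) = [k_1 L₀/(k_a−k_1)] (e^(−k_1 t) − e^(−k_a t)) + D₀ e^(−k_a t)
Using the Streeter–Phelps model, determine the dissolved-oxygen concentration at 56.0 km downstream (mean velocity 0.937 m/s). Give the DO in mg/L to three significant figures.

Travel time t = x/v = 56.0 km / (0.937 m/s) = 56000 m / 0.937 m/s = 59770 s = 0.6917 d.
k_1 L₀/(k_a−k_1) = 0.381×50.1/(1.17−0.381) = 19.09/0.7890 = 24.19 mg/L.
e^(−k_1 t) = e^(−0.381×0.6917) = 0.7683; e^(−k_a t) = e^(−1.17×0.6917) = 0.4452.
D = 24.19 × (0.7683 − 0.4452) + 0.349 × 0.4452 = 7.818 + 0.1554 = 7.974 mg/L.
DO = C_s − D = 11.5 − 7.974 = 3.526 mg/L.

DO ≈ 3.53 mg/L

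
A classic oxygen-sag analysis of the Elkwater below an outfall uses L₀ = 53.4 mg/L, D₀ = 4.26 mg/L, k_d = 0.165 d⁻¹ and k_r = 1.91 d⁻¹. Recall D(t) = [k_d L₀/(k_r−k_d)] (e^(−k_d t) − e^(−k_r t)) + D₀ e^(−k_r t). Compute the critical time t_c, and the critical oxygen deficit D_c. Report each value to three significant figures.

With k_r/k_d = 11.58 and 1 − D₀(k_r−k_d)/(k_d L₀) = 0.1563,
t_c = ln(11.58 × 0.1563) / (1.91 − 0.165) = ln(1.809) / 1.745 = 0.5930/1.745 = 0.3398 d.
L(t_c) = L₀ e^(−k_d t_c) = 53.4 × 0.9455 = 50.49 mg/L, and at the critical point k_r D_c = k_d L, so D_c = (0.165/1.91) × 50.49 = 4.362 mg/L.

t_c ≈ 0.340 d; D_c ≈ 4.36 mg/L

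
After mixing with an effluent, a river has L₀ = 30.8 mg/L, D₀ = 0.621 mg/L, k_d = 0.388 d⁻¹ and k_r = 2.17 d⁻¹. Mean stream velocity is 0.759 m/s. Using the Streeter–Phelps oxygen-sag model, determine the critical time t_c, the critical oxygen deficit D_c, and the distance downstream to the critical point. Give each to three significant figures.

t_c ≈ 0.912 d; D_c ≈ 3.87 mg/L; x_c ≈ 59.8 km

t_c = [1/(k_r−k_d)] ln[(k_r/k_d)(1 − D₀(k_r−k_d)/(k_d L₀))]
= [1/(2.17−0.388)] ln[(2.17/0.388)(1 − 0.621×1.782/(0.388×30.8))]
= (1/1.782) ln[5.593 × 0.9074] = 0.5612 × ln(5.075) = 0.5612 × 1.624 = 0.9115 d.
D_c = (k_d/k_r) L₀ e^(−k_d t_c) = (0.388/2.17) × 30.8 × e^(−0.388×0.9115) = 0.1788 × 30.8 × 0.7021 = 3.867 mg/L.
x_c = v t_c = 0.759 m/s × 0.9115 d × 86400 s/d = 59770 m ≈ 59.8 km.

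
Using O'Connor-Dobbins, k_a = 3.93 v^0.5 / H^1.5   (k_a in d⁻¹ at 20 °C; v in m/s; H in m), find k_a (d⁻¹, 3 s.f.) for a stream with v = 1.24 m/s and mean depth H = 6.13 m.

k_a ≈ 0.288 d⁻¹

k_a = 3.93 × 1.24^0.5 / 6.13^1.5 = 3.93 × 1.114 / 15.18 = 0.2883 d⁻¹.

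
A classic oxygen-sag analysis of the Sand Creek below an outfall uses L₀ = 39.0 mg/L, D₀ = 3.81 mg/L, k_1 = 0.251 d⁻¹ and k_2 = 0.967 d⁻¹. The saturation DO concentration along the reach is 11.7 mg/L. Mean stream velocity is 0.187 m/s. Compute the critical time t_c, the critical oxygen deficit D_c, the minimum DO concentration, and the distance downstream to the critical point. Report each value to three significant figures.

t_c = [1/(k_2−k_1)] ln[(k_2/k_1)(1 − D₀(k_2−k_1)/(k_1 L₀))]
= [1/(0.967−0.251)] ln[(0.967/0.251)(1 − 3.81×0.7160/(0.251×39.0))]
= (1/0.7160) ln[3.853 × 0.7213] = 1.397 × ln(2.779) = 1.397 × 1.022 = 1.427 d.
D_c = (k_1/k_2) L₀ e^(−k_1 t_c) = (0.251/0.967) × 39.0 × e^(−0.251×1.427) = 0.2596 × 39.0 × 0.6989 = 7.075 mg/L.
Minimum DO = C_s − D_c = 11.7 − 7.075 = 4.625 mg/L.
x_c = v t_c = 0.187 m/s × 1.427 d × 86400 s/d = 23060 m ≈ 23.1 km.

t_c ≈ 1.43 d; D_c ≈ 7.07 mg/L; min DO ≈ 4.63 mg/L; x_c ≈ 23.1 km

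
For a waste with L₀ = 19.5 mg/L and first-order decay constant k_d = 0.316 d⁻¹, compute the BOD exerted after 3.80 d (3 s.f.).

y_t = L₀(1 − e^(−k_d t)) = 19.5 × (1 − e^(−0.316×3.80))
= 19.5 × (1 − 0.3010) = 19.5 × 0.6990 = 13.63 mg/L.

y ≈ 13.6 mg/L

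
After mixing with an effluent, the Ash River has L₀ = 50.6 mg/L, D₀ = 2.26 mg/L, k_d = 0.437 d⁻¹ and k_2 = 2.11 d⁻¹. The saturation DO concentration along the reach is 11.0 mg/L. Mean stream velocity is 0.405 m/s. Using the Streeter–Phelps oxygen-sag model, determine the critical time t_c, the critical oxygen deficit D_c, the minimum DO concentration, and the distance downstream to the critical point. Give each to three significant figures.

t_c ≈ 0.829 d; D_c ≈ 7.29 mg/L; min DO ≈ 3.71 mg/L; x_c ≈ 29.0 km

t_c = [1/(k_2−k_d)] ln[(k_2/k_d)(1 − D₀(k_2−k_d)/(k_d L₀))]
= [1/(2.11−0.437)] ln[(2.11/0.437)(1 − 2.26×1.673/(0.437×50.6))]
= (1/1.673) ln[4.828 × 0.8290] = 0.5977 × ln(4.003) = 0.5977 × 1.387 = 0.8290 d.
L(t_c) = L₀ e^(−k_d t_c) = 50.6 × 0.6961 = 35.22 mg/L, and at the critical point k_2 D_c = k_d L, so D_c = (0.437/2.11) × 35.22 = 7.295 mg/L.
Minimum DO = C_s − D_c = 11.0 − 7.295 = 3.705 mg/L.
x_c = v t_c = 0.405 m/s × 0.8290 d × 86400 s/d = 29010 m ≈ 29.0 km.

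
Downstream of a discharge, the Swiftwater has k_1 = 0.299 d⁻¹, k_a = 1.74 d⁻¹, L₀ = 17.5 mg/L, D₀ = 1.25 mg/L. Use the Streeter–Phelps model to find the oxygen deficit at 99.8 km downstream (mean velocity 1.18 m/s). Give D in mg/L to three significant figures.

Travel time t = x/v = 99.8 km / (1.18 m/s) = 99800 m / 1.18 m/s = 84580 s = 0.9789 d.
k_1 L₀/(k_a−k_1) = 0.299×17.5/(1.74−0.299) = 5.232/1.441 = 3.631 mg/L.
e^(−k_1 t) = e^(−0.299×0.9789) = 0.7463; e^(−k_a t) = e^(−1.74×0.9789) = 0.1821.
D = 3.631 × (0.7463 − 0.1821) + 1.25 × 0.1821 = 2.049 + 0.2276 = 2.276 mg/L.

D ≈ 2.28 mg/L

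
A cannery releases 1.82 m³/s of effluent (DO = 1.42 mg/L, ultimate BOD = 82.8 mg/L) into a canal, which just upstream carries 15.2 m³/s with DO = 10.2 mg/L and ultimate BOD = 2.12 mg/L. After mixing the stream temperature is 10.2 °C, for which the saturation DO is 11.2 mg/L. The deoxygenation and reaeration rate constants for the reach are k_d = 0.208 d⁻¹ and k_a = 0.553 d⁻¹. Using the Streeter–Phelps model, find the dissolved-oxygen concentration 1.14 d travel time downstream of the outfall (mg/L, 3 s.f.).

Mixed DO = (15.2×10.2 + 1.82×1.42)/(15.2+1.82) = 157.6/17.02 = 9.261 mg/L.
Mixed L₀ = (15.2×2.12 + 1.82×82.8)/(17.02) = 182.9/17.02 = 10.75 mg/L.
Initial deficit D₀ = C_s − DO₀ = 11.2 − 9.261 = 1.939 mg/L.
D(1.14) = [0.208×10.75/(0.553−0.208)](e^(−0.208×1.14) − e^(−0.553×1.14)) + 1.939 e^(−0.553×1.14)
= 6.480 × (0.7889 − 0.5324) + 1.939 × 0.5324 = 2.694 mg/L.
DO = 11.2 − 2.694 = 8.506 mg/L.

DO ≈ 8.51 mg/L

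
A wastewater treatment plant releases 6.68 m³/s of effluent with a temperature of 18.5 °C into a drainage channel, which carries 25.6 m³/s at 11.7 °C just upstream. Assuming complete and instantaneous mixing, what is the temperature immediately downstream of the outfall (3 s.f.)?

13.1 °C

Flow-weighted mixing: C = (Q_r C_r + Q_w C_w)/(Q_r + Q_w)
= (25.6×11.7 + 6.68×18.5)/(25.6 + 6.68) = 423.1/32.28 = 13.11 °C.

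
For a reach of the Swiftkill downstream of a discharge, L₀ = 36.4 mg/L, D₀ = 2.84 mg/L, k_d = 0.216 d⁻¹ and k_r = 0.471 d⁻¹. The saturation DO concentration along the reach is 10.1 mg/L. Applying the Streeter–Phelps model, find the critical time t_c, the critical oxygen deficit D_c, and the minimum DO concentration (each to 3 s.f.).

At the critical point dD/dt = 0, so k_d L₀ e^(−k_d t) = k_r D. Substituting D(t) from the Streeter–Phelps equation and solving for t gives
t_c = ln[(k_r/k_d)(1 − D₀(k_r−k_d)/(k_d L₀))] / (k_r−k_d).
Here k_r−k_d = 0.2550 d⁻¹ and 1 − D₀(k_r−k_d)/(k_d L₀) = 1 − 2.84×0.2550/(0.216×36.4) = 0.9079, so
t_c = ln(2.181 × 0.9079) / 0.2550 = 0.6829 / 0.2550 = 2.678 d.
D_c = (k_d/k_r) L₀ e^(−k_d t_c) = (0.216/0.471) × 36.4 × e^(−0.216×2.678) = 0.4586 × 36.4 × 0.5607 = 9.360 mg/L.
Minimum DO = C_s − D_c = 10.1 − 9.360 = 0.7396 mg/L.

t_c ≈ 2.68 d; D_c ≈ 9.36 mg/L; min DO ≈ 0.740 mg/L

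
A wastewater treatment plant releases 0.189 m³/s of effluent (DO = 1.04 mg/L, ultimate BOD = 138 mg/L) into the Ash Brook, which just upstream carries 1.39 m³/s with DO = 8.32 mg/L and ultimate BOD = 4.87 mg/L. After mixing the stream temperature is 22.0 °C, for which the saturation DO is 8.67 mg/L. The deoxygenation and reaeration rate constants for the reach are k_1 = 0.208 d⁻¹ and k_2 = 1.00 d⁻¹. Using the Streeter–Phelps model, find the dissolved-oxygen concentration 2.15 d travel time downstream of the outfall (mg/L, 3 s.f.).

Mixed DO = (1.39×8.32 + 0.189×1.04)/(1.39+0.189) = 11.76/1.579 = 7.449 mg/L.
Mixed L₀ = (1.39×4.87 + 0.189×138)/(1.579) = 32.85/1.579 = 20.81 mg/L.
Initial deficit D₀ = C_s − DO₀ = 8.67 − 7.449 = 1.221 mg/L.
D(2.15) = [0.208×20.81/(1.00−0.208)](e^(−0.208×2.15) − e^(−1.00×2.15)) + 1.221 e^(−1.00×2.15)
= 5.464 × (0.6394 − 0.1165) + 1.221 × 0.1165 = 3.000 mg/L.
DO = 8.67 − 3.000 = 5.670 mg/L.

DO ≈ 5.67 mg/L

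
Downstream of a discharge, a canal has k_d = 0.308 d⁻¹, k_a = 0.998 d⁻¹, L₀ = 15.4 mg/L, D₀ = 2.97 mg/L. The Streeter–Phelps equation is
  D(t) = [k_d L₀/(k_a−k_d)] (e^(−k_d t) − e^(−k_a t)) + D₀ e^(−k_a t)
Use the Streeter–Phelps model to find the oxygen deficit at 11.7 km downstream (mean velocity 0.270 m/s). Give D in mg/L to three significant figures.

Travel time t = x/v = 11.7 km / (0.270 m/s) = 11700 m / 0.270 m/s = 43330 s = 0.5015 d.
k_d L₀/(k_a−k_d) = 0.308×15.4/(0.998−0.308) = 4.743/0.6900 = 6.874 mg/L.
e^(−k_d t) = e^(−0.308×0.5015) = 0.8569; e^(−k_a t) = e^(−0.998×0.5015) = 0.6062.
D = 6.874 × (0.8569 − 0.6062) + 2.97 × 0.6062 = 1.723 + 1.800 = 3.524 mg/L.

D ≈ 3.52 mg/L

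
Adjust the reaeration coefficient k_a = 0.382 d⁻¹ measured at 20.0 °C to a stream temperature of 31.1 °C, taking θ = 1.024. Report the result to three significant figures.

k_a ≈ 0.497 d⁻¹

k_a(T₂) = k_a(T₁) · θ^(T₂−T₁) = 0.382 × 1.024^(31.1−20.0)
= 0.382 × 1.024^11.1 = 0.382 × 1.301 = 0.4970 d⁻¹.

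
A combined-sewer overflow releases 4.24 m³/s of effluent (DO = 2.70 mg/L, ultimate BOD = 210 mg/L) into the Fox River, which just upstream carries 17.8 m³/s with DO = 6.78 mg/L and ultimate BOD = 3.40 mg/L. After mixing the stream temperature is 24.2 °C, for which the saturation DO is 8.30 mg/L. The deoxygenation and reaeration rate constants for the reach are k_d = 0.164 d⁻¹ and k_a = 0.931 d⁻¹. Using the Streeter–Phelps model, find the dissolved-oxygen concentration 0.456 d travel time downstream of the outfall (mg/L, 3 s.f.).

Mixed DO = (17.8×6.78 + 4.24×2.70)/(17.8+4.24) = 132.1/22.04 = 5.995 mg/L.
Mixed L₀ = (17.8×3.40 + 4.24×210)/(22.04) = 950.9/22.04 = 43.15 mg/L.
Initial deficit D₀ = C_s − DO₀ = 8.30 − 5.995 = 2.305 mg/L.
D(0.456) = [0.164×43.15/(0.931−0.164)](e^(−0.164×0.456) − e^(−0.931×0.456)) + 2.305 e^(−0.931×0.456)
= 9.225 × (0.9279 − 0.6541) + 2.305 × 0.6541 = 4.034 mg/L.
DO = 8.30 − 4.034 = 4.266 mg/L.

DO ≈ 4.27 mg/L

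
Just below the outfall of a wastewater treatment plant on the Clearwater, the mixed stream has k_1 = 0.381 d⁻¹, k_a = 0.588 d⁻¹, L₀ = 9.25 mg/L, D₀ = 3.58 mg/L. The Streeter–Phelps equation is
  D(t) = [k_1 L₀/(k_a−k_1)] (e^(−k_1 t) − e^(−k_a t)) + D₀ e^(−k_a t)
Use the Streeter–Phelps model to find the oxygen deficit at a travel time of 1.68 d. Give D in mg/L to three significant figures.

D ≈ 3.97 mg/L

k_1 L₀/(k_a−k_1) = 0.381×9.25/(0.588−0.381) = 3.524/0.2070 = 17.03 mg/L.
e^(−k_1 t) = e^(−0.381×1.680) = 0.5273; e^(−k_a t) = e^(−0.588×1.680) = 0.3724.
D = 17.03 × (0.5273 − 0.3724) + 3.58 × 0.3724 = 2.637 + 1.333 = 3.970 mg/L.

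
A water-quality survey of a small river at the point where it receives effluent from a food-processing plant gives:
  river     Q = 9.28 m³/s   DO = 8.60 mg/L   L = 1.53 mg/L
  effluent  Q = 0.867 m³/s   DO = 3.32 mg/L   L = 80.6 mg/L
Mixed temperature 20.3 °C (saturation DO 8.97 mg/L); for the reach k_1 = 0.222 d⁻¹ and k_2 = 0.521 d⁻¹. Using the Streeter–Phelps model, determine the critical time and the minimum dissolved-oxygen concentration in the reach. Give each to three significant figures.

t_c ≈ 2.37 d; minimum DO ≈ 6.89 mg/L

Mixed DO = (9.28×8.60 + 0.867×3.32)/(9.28+0.867) = 82.69/10.15 = 8.149 mg/L.
Mixed L₀ = (9.28×1.53 + 0.867×80.6)/(10.15) = 84.08/10.15 = 8.286 mg/L.
Initial deficit D₀ = C_s − DO₀ = 8.97 − 8.149 = 0.8211 mg/L.
t_c = (1/0.2990) ln[(0.521/0.222)(1 − 0.8211×0.2990/(0.222×8.286))] = 3.344 × ln(2.034) = 2.374 d.
D_c = (0.222/0.521) × 8.286 × e^(−0.222×2.374) = 0.4261 × 8.286 × 0.5904 = 2.084 mg/L.
Minimum DO = 8.97 − 2.084 = 6.886 mg/L.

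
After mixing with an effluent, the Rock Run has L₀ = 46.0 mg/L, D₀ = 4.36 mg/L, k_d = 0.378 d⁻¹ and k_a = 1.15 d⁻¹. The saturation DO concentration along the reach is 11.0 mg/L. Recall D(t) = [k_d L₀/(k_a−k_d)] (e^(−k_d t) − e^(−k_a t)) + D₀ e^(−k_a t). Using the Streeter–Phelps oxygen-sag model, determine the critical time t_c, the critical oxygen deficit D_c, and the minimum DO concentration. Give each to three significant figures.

With k_a/k_d = 3.042 and 1 − D₀(k_a−k_d)/(k_d L₀) = 0.8064,
t_c = ln(3.042 × 0.8064) / (1.15 − 0.378) = ln(2.453) / 0.7720 = 0.8975/0.7720 = 1.163 d.
L(t_c) = L₀ e^(−k_d t_c) = 46.0 × 0.6444 = 29.64 mg/L, and at the critical point k_a D_c = k_d L, so D_c = (0.378/1.15) × 29.64 = 9.743 mg/L.
Minimum DO = C_s − D_c = 11.0 − 9.743 = 1.257 mg/L.

t_c ≈ 1.16 d; D_c ≈ 9.74 mg/L; min DO ≈ 1.26 mg/L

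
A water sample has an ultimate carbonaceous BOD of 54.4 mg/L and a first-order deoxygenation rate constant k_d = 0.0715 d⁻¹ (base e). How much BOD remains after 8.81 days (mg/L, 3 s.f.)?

L_t = L₀ e^(−k_d t) = 54.4 × e^(−0.0715×8.81) = 54.4 × 0.5326 = 28.98 mg/L.

L ≈ 29.0 mg/L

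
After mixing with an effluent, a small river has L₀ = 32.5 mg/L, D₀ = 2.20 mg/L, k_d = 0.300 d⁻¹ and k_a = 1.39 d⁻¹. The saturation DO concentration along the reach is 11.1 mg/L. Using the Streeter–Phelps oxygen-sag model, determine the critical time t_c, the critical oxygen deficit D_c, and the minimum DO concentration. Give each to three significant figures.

t_c = [1/(k_a−k_d)] ln[(k_a/k_d)(1 − D₀(k_a−k_d)/(k_d L₀))]
= [1/(1.39−0.300)] ln[(1.39/0.300)(1 − 2.20×1.090/(0.300×32.5))]
= (1/1.090) ln[4.633 × 0.7541] = 0.9174 × ln(3.494) = 0.9174 × 1.251 = 1.148 d.
L(t_c) = L₀ e^(−k_d t_c) = 32.5 × 0.7087 = 23.03 mg/L, and at the critical point k_a D_c = k_d L, so D_c = (0.300/1.39) × 23.03 = 4.971 mg/L.
Minimum DO = C_s − D_c = 11.1 − 4.971 = 6.129 mg/L.

t_c ≈ 1.15 d; D_c ≈ 4.97 mg/L; min DO ≈ 6.13 mg/L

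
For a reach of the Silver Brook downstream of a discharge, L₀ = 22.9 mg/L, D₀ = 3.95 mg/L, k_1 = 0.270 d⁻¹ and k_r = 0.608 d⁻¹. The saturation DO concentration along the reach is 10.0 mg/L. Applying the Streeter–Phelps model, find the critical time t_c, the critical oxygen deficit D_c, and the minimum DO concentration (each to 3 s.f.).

t_c ≈ 1.68 d; D_c ≈ 6.46 mg/L; min DO ≈ 3.54 mg/L

t_c = [1/(k_r−k_1)] ln[(k_r/k_1)(1 − D₀(k_r−k_1)/(k_1 L₀))]
= [1/(0.608−0.270)] ln[(0.608/0.270)(1 − 3.95×0.3380/(0.270×22.9))]
= (1/0.3380) ln[2.252 × 0.7841] = 2.959 × ln(1.766) = 2.959 × 0.5685 = 1.682 d.
L(t_c) = L₀ e^(−k_1 t_c) = 22.9 × 0.6350 = 14.54 mg/L, and at the critical point k_r D_c = k_1 L, so D_c = (0.270/0.608) × 14.54 = 6.458 mg/L.
Minimum DO = C_s − D_c = 10.0 − 6.458 = 3.542 mg/L.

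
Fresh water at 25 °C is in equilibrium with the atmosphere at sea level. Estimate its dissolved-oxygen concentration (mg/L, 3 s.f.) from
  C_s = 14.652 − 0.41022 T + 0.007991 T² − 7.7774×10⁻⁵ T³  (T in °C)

C_s = 14.652 − 0.41022×25 + 0.007991×25² − 7.7774×10⁻⁵×25³ = 8.176 mg/L.

C_s ≈ 8.18 mg/L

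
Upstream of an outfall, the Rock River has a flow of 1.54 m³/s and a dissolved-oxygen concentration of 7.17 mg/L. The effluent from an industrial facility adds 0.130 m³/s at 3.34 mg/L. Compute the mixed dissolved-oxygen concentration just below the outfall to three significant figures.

6.87 mg/L

Flow-weighted mixing: C = (Q_r C_r + Q_w C_w)/(Q_r + Q_w)
= (1.54×7.17 + 0.130×3.34)/(1.54 + 0.130) = 11.48/1.670 = 6.872 mg/L.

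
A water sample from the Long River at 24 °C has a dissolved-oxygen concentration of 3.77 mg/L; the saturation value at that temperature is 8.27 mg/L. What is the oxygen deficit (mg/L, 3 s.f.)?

D = C_s − C = 8.27 − 3.77 = 4.50 mg/L.

D ≈ 4.50 mg/L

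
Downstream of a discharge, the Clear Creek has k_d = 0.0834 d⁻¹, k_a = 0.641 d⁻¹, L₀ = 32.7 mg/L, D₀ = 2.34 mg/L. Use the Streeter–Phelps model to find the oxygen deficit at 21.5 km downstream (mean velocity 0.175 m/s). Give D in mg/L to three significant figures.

D ≈ 3.32 mg/L

Travel time t = x/v = 21.5 km / (0.175 m/s) = 21500 m / 0.175 m/s = 122900 s = 1.422 d.
k_d L₀/(k_a−k_d) = 0.0834×32.7/(0.641−0.0834) = 2.727/0.5576 = 4.891 mg/L.
e^(−k_d t) = e^(−0.0834×1.422) = 0.8882; e^(−k_a t) = e^(−0.641×1.422) = 0.4019.
D = 4.891 × (0.8882 − 0.4019) + 2.34 × 0.4019 = 2.378 + 0.9405 = 3.319 mg/L.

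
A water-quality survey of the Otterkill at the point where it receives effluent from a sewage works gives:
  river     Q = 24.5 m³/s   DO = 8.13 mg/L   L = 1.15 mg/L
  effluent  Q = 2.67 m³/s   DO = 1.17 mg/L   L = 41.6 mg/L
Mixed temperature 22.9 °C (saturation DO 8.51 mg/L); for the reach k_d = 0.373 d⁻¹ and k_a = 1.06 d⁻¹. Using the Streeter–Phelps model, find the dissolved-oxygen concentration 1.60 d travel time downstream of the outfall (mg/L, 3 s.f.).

Mixed DO = (24.5×8.13 + 2.67×1.17)/(24.5+2.67) = 202.3/27.17 = 7.446 mg/L.
Mixed L₀ = (24.5×1.15 + 2.67×41.6)/(27.17) = 139.2/27.17 = 5.125 mg/L.
Initial deficit D₀ = C_s − DO₀ = 8.51 − 7.446 = 1.064 mg/L.
D(1.60) = [0.373×5.125/(1.06−0.373)](e^(−0.373×1.60) − e^(−1.06×1.60)) + 1.064 e^(−1.06×1.60)
= 2.783 × (0.5506 − 0.1834) + 1.064 × 0.1834 = 1.217 mg/L.
DO = 8.51 − 1.217 = 7.293 mg/L.

DO ≈ 7.29 mg/L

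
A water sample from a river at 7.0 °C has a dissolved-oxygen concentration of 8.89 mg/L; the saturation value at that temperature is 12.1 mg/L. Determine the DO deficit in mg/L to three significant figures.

D = C_s − C = 12.1 − 8.89 = 3.21 mg/L.

D ≈ 3.21 mg/L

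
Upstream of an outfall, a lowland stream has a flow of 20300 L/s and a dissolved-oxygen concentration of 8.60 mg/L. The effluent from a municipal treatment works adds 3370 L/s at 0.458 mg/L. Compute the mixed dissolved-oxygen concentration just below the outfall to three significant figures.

Flow-weighted mixing: C = (Q_r C_r + Q_w C_w)/(Q_r + Q_w)
= (20300×8.60 + 3370×0.458)/(20300 + 3370) = 176100/23670 = 7.441 mg/L.

7.44 mg/L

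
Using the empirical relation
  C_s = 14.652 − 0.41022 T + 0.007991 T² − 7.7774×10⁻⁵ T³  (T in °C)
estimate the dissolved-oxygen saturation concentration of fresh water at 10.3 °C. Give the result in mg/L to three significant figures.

C_s ≈ 11.2 mg/L

C_s = 14.652 − 0.41022×10.3 + 0.007991×10.3² − 7.7774×10⁻⁵×10.3³ = 11.19 mg/L.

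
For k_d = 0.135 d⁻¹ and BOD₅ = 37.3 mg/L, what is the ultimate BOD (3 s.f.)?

L₀ ≈ 76.0 mg/L

BOD₅ = L₀(1 − e^(−5k_d)) ⇒ L₀ = BOD₅ / (1 − e^(−5×0.135))
= 37.3 / (1 − 0.5092) = 37.3 / 0.4908 = 75.99 mg/L.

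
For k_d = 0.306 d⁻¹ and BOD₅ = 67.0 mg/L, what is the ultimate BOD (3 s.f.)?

L₀ ≈ 85.5 mg/L

BOD₅ = L₀(1 − e^(−5k_d)) ⇒ L₀ = BOD₅ / (1 − e^(−5×0.306))
= 67.0 / (1 − 0.2165) = 67.0 / 0.7835 = 85.52 mg/L.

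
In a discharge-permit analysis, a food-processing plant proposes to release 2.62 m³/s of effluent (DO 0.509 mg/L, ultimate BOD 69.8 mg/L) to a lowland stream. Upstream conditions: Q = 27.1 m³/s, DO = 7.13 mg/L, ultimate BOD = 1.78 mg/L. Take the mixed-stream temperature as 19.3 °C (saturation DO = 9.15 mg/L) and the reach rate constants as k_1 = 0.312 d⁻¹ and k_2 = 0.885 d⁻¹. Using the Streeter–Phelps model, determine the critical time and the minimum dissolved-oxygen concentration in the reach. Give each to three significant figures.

Mixed DO = (27.1×7.13 + 2.62×0.509)/(27.1+2.62) = 194.6/29.72 = 6.546 mg/L.
Mixed L₀ = (27.1×1.78 + 2.62×69.8)/(29.72) = 231.1/29.72 = 7.776 mg/L.
Initial deficit D₀ = C_s − DO₀ = 9.15 − 6.546 = 2.604 mg/L.
t_c = (1/0.5730) ln[(0.885/0.312)(1 − 2.604×0.5730/(0.312×7.776))] = 1.745 × ln(1.092) = 0.1541 d.
D_c = (0.312/0.885) × 7.776 × e^(−0.312×0.1541) = 0.3525 × 7.776 × 0.9531 = 2.613 mg/L.
Minimum DO = 9.15 − 2.613 = 6.537 mg/L.

t_c ≈ 0.154 d; minimum DO ≈ 6.54 mg/L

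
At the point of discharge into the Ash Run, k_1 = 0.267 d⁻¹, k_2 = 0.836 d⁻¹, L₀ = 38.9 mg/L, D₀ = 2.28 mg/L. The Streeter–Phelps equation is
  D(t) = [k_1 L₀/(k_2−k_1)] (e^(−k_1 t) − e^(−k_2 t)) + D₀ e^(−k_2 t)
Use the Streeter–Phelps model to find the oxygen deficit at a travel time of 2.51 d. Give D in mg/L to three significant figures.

D ≈ 7.38 mg/L

k_1 L₀/(k_2−k_1) = 0.267×38.9/(0.836−0.267) = 10.39/0.5690 = 18.25 mg/L.
e^(−k_1 t) = e^(−0.267×2.510) = 0.5116; e^(−k_2 t) = e^(−0.836×2.510) = 0.1227.
D = 18.25 × (0.5116 − 0.1227) + 2.28 × 0.1227 = 7.100 + 0.2797 = 7.380 mg/L.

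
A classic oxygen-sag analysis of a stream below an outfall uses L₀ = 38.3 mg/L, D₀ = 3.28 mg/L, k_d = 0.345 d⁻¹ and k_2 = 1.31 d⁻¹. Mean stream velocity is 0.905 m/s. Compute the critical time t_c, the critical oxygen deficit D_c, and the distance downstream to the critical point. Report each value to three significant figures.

t_c ≈ 1.10 d; D_c ≈ 6.90 mg/L; x_c ≈ 85.9 km

With k_2/k_d = 3.797 and 1 − D₀(k_2−k_d)/(k_d L₀) = 0.7605,
t_c = ln(3.797 × 0.7605) / (1.31 − 0.345) = ln(2.888) / 0.9650 = 1.060/0.9650 = 1.099 d.
D_c = (k_d/k_2) L₀ e^(−k_d t_c) = (0.345/1.31) × 38.3 × e^(−0.345×1.099) = 0.2634 × 38.3 × 0.6845 = 6.904 mg/L.
x_c = v t_c = 0.905 m/s × 1.099 d × 86400 s/d = 85920 m ≈ 85.9 km.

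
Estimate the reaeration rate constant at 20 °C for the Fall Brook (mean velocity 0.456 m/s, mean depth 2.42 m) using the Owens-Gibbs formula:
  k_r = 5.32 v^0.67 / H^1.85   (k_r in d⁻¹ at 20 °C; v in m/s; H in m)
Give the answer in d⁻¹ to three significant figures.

k_r ≈ 0.613 d⁻¹

k_r = 5.32 × 0.456^0.67 / 2.42^1.85 = 5.32 × 0.5909 / 5.129 = 0.6129 d⁻¹.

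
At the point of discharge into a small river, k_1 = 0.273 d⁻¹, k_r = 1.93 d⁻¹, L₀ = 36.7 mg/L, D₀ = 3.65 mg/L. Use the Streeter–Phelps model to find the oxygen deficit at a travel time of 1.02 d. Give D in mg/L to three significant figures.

D ≈ 4.24 mg/L

k_1 L₀/(k_r−k_1) = 0.273×36.7/(1.93−0.273) = 10.02/1.657 = 6.047 mg/L.
e^(−k_1 t) = e^(−0.273×1.020) = 0.7569; e^(−k_r t) = e^(−1.93×1.020) = 0.1397.
D = 6.047 × (0.7569 − 0.1397) + 3.65 × 0.1397 = 3.733 + 0.5097 = 4.242 mg/L.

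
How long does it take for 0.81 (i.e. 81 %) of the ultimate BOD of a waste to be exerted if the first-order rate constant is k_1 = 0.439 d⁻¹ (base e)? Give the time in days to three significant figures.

y/L₀ = 1 − e^(−k_1 t) = 0.81 ⇒ e^(−k_1 t) = 0.190
t = −ln(0.190) / 0.439 = 1.661 / 0.439 = 3.783 d.

t ≈ 3.78 d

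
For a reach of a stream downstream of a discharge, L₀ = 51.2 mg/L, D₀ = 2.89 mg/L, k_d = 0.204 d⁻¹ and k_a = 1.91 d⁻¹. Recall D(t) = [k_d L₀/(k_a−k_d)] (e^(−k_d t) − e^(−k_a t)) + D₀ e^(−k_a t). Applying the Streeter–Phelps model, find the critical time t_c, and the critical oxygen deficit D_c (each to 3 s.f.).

t_c ≈ 0.937 d; D_c ≈ 4.52 mg/L

t_c = [1/(k_a−k_d)] ln[(k_a/k_d)(1 − D₀(k_a−k_d)/(k_d L₀))]
= [1/(1.91−0.204)] ln[(1.91/0.204)(1 − 2.89×1.706/(0.204×51.2))]
= (1/1.706) ln[9.363 × 0.5280] = 0.5862 × ln(4.943) = 0.5862 × 1.598 = 0.9367 d.
D_c = (k_d/k_a) L₀ e^(−k_d t_c) = (0.204/1.91) × 51.2 × e^(−0.204×0.9367) = 0.1068 × 51.2 × 0.8261 = 4.517 mg/L.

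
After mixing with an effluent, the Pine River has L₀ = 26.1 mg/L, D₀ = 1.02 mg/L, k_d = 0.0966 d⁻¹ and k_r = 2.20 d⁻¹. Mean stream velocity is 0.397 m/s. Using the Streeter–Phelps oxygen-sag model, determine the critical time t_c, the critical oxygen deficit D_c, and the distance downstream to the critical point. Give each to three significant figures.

t_c ≈ 0.581 d; D_c ≈ 1.08 mg/L; x_c ≈ 19.9 km

t_c = [1/(k_r−k_d)] ln[(k_r/k_d)(1 − D₀(k_r−k_d)/(k_d L₀))]
= [1/(2.20−0.0966)] ln[(2.20/0.0966)(1 − 1.02×2.103/(0.0966×26.1))]
= (1/2.103) ln[22.77 × 0.1490] = 0.4754 × ln(3.394) = 0.4754 × 1.222 = 0.5810 d.
L(t_c) = L₀ e^(−k_d t_c) = 26.1 × 0.9454 = 24.68 mg/L, and at the critical point k_r D_c = k_d L, so D_c = (0.0966/2.20) × 24.68 = 1.083 mg/L.
x_c = v t_c = 0.397 m/s × 0.5810 d × 86400 s/d = 19930 m ≈ 19.9 km.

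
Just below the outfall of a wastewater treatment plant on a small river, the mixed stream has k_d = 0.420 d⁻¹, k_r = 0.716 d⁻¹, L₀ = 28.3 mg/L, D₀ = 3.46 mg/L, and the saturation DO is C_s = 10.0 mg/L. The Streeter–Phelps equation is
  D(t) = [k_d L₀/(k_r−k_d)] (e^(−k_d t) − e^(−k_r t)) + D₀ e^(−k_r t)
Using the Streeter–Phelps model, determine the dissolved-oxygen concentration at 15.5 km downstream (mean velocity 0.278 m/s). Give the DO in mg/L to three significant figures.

DO ≈ 2.50 mg/L

Travel time t = x/v = 15.5 km / (0.278 m/s) = 15500 m / 0.278 m/s = 55760 s = 0.6453 d.
k_d L₀/(k_r−k_d) = 0.420×28.3/(0.716−0.420) = 11.89/0.2960 = 40.16 mg/L.
e^(−k_d t) = e^(−0.420×0.6453) = 0.7626; e^(−k_r t) = e^(−0.716×0.6453) = 0.6300.
D = 40.16 × (0.7626 − 0.6300) + 3.46 × 0.6300 = 5.325 + 2.180 = 7.504 mg/L.
DO = C_s − D = 10.0 − 7.504 = 2.496 mg/L.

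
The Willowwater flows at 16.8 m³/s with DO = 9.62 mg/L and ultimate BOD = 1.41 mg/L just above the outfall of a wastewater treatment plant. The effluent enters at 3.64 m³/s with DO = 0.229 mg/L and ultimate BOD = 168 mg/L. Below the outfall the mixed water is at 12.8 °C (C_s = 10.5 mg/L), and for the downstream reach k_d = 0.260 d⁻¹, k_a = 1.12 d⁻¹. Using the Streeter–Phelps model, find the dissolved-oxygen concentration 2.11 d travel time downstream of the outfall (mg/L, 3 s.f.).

Mixed DO = (16.8×9.62 + 3.64×0.229)/(16.8+3.64) = 162.4/20.44 = 7.948 mg/L.
Mixed L₀ = (16.8×1.41 + 3.64×168)/(20.44) = 635.2/20.44 = 31.08 mg/L.
Initial deficit D₀ = C_s − DO₀ = 10.5 − 7.948 = 2.552 mg/L.
D(2.11) = [0.260×31.08/(1.12−0.260)](e^(−0.260×2.11) − e^(−1.12×2.11)) + 2.552 e^(−1.12×2.11)
= 9.395 × (0.5778 − 0.09412) + 2.552 × 0.09412 = 4.784 mg/L.
DO = 10.5 − 4.784 = 5.716 mg/L.

DO ≈ 5.72 mg/L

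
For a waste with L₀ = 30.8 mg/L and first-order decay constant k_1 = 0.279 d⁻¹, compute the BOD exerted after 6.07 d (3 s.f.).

y ≈ 25.1 mg/L

y_t = L₀(1 − e^(−k_1 t)) = 30.8 × (1 − e^(−0.279×6.07))
= 30.8 × (1 − 0.1839) = 30.8 × 0.8161 = 25.14 mg/L.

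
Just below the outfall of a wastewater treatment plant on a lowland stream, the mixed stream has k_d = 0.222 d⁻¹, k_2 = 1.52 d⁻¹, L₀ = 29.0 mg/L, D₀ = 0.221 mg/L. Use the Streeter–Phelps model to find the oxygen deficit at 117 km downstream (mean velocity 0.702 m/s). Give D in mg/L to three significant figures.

Travel time t = x/v = 117 km / (0.702 m/s) = 117000 m / 0.702 m/s = 166700 s = 1.929 d.
k_d L₀/(k_2−k_d) = 0.222×29.0/(1.52−0.222) = 6.438/1.298 = 4.960 mg/L.
e^(−k_d t) = e^(−0.222×1.929) = 0.6517; e^(−k_2 t) = e^(−1.52×1.929) = 0.05329.
D = 4.960 × (0.6517 − 0.05329) + 0.221 × 0.05329 = 2.968 + 0.01178 = 2.980 mg/L.

D ≈ 2.98 mg/L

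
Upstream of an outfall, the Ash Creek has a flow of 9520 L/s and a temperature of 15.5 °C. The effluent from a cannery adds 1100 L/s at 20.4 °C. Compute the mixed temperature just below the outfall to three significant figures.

16.0 °C

Flow-weighted mixing: C = (Q_r C_r + Q_w C_w)/(Q_r + Q_w)
= (9520×15.5 + 1100×20.4)/(9520 + 1100) = 170000/10620 = 16.01 °C.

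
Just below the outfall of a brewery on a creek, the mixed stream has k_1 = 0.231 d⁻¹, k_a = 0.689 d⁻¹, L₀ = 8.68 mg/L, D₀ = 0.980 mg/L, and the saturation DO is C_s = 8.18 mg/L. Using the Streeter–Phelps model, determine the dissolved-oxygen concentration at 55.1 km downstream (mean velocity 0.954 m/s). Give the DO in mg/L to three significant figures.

DO ≈ 6.57 mg/L

Travel time t = x/v = 55.1 km / (0.954 m/s) = 55100 m / 0.954 m/s = 57760 s = 0.6685 d.
k_1 L₀/(k_a−k_1) = 0.231×8.68/(0.689−0.231) = 2.005/0.4580 = 4.378 mg/L.
e^(−k_1 t) = e^(−0.231×0.6685) = 0.8569; e^(−k_a t) = e^(−0.689×0.6685) = 0.6309.
D = 4.378 × (0.8569 − 0.6309) + 0.980 × 0.6309 = 0.9894 + 0.6183 = 1.608 mg/L.
DO = C_s − D = 8.18 − 1.608 = 6.572 mg/L.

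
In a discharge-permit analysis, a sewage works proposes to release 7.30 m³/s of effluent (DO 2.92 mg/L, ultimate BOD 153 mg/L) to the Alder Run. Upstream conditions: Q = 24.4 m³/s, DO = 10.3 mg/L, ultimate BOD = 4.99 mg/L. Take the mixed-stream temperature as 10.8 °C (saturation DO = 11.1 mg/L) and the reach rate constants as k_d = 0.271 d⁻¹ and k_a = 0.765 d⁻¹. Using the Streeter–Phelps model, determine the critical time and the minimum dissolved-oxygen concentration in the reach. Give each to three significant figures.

Mixed DO = (24.4×10.3 + 7.30×2.92)/(24.4+7.30) = 272.6/31.70 = 8.601 mg/L.
Mixed L₀ = (24.4×4.99 + 7.30×153)/(31.70) = 1239/31.70 = 39.07 mg/L.
Initial deficit D₀ = C_s − DO₀ = 11.1 − 8.601 = 2.499 mg/L.
t_c = (1/0.4940) ln[(0.765/0.271)(1 − 2.499×0.4940/(0.271×39.07))] = 2.024 × ln(2.494) = 1.850 d.
D_c = (0.271/0.765) × 39.07 × e^(−0.271×1.850) = 0.3542 × 39.07 × 0.6058 = 8.385 mg/L.
Minimum DO = 11.1 − 8.385 = 2.715 mg/L.

t_c ≈ 1.85 d; minimum DO ≈ 2.72 mg/L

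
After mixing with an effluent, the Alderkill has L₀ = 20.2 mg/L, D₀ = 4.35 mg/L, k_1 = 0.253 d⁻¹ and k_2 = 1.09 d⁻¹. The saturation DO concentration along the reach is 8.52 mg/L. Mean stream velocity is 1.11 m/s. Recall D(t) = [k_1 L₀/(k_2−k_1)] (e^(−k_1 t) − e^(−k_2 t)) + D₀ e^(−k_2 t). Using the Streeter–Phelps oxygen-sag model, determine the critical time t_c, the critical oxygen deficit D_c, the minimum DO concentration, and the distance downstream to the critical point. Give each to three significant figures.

t_c ≈ 0.256 d; D_c ≈ 4.39 mg/L; min DO ≈ 4.13 mg/L; x_c ≈ 24.5 km

t_c = [1/(k_2−k_1)] ln[(k_2/k_1)(1 − D₀(k_2−k_1)/(k_1 L₀))]
= [1/(1.09−0.253)] ln[(1.09/0.253)(1 − 4.35×0.8370/(0.253×20.2))]
= (1/0.8370) ln[4.308 × 0.2876] = 1.195 × ln(1.239) = 1.195 × 0.2143 = 0.2560 d.
D_c = (k_1/k_2) L₀ e^(−k_1 t_c) = (0.253/1.09) × 20.2 × e^(−0.253×0.2560) = 0.2321 × 20.2 × 0.9373 = 4.395 mg/L.
Minimum DO = C_s − D_c = 8.52 − 4.395 = 4.125 mg/L.
x_c = v t_c = 1.11 m/s × 0.2560 d × 86400 s/d = 24550 m ≈ 24.5 km.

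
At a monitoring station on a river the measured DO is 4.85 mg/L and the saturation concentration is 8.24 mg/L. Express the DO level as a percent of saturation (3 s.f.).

% saturation = C/C_s × 100 = 4.85/8.24 × 100 = 58.9 %.

58.9 % saturation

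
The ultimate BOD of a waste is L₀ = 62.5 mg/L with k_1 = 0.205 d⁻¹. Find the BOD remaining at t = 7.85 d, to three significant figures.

L ≈ 12.5 mg/L

L_t = L₀ e^(−k_1 t) = 62.5 × e^(−0.205×7.85) = 62.5 × 0.2000 = 12.50 mg/L.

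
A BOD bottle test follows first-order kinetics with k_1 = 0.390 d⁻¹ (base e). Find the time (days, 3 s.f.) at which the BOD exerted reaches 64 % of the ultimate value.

t ≈ 2.62 d

y/L₀ = 1 − e^(−k_1 t) = 0.64 ⇒ e^(−k_1 t) = 0.360
t = −ln(0.360) / 0.390 = 1.022 / 0.390 = 2.620 d.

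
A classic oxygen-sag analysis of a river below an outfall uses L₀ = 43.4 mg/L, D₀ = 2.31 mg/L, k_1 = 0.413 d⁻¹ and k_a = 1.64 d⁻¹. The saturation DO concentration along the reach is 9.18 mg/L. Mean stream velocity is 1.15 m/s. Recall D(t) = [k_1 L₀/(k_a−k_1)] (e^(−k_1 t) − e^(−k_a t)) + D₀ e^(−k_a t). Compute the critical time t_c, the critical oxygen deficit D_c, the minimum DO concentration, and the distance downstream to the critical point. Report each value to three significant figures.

t_c ≈ 0.984 d; D_c ≈ 7.28 mg/L; min DO ≈ 1.90 mg/L; x_c ≈ 97.7 km

With k_a/k_1 = 3.971 and 1 − D₀(k_a−k_1)/(k_1 L₀) = 0.8419,
t_c = ln(3.971 × 0.8419) / (1.64 − 0.413) = ln(3.343) / 1.227 = 1.207/1.227 = 0.9836 d.
D_c = (k_1/k_a) L₀ e^(−k_1 t_c) = (0.413/1.64) × 43.4 × e^(−0.413×0.9836) = 0.2518 × 43.4 × 0.6662 = 7.281 mg/L.
Minimum DO = C_s − D_c = 9.18 − 7.281 = 1.899 mg/L.
x_c = v t_c = 1.15 m/s × 0.9836 d × 86400 s/d = 97730 m ≈ 97.7 km.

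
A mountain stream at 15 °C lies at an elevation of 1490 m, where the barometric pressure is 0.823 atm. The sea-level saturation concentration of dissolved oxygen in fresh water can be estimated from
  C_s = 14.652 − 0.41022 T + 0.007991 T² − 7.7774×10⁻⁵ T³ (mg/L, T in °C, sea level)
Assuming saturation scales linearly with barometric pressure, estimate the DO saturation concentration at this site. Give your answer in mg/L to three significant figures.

At sea level: C_s = 14.652 − 0.41022×15 + 0.007991×15² − 7.7774×10⁻⁵×15³ = 10.03 mg/L.
Pressure correction: C_s' = 10.03 × 0.823 = 8.258 mg/L.

C_s ≈ 8.26 mg/L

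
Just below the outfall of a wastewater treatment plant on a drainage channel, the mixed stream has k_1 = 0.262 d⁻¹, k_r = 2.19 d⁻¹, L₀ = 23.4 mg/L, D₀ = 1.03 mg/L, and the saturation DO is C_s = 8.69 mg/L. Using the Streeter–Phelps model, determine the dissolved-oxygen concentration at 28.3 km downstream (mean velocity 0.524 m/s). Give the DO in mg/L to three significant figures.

Travel time t = x/v = 28.3 km / (0.524 m/s) = 28300 m / 0.524 m/s = 54010 s = 0.6251 d.
k_1 L₀/(k_r−k_1) = 0.262×23.4/(2.19−0.262) = 6.131/1.928 = 3.180 mg/L.
e^(−k_1 t) = e^(−0.262×0.6251) = 0.8489; e^(−k_r t) = e^(−2.19×0.6251) = 0.2544.
D = 3.180 × (0.8489 − 0.2544) + 1.03 × 0.2544 = 1.891 + 0.2620 = 2.153 mg/L.
DO = C_s − D = 8.69 − 2.153 = 6.537 mg/L.

DO ≈ 6.54 mg/L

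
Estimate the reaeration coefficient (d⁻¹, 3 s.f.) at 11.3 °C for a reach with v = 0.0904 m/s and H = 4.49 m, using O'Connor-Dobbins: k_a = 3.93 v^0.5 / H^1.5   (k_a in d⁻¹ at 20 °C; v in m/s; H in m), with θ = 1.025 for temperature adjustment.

k_a(20) = 3.93 × 0.0904^0.5 / 4.49^1.5 = 3.93 × 0.3007 / 9.514 = 0.1242 d⁻¹.
k_a(11.3) = 0.1242 × 1.025^(11.3−20) = 0.1242 × 0.8067 = 0.1002 d⁻¹.

k_a ≈ 0.100 d⁻¹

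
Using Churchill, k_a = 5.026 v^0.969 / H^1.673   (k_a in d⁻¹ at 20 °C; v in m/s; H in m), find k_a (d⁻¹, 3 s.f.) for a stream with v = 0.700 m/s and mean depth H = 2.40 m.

k_a = 5.026 × 0.700^0.969 / 2.40^1.673 = 5.026 × 0.7078 / 4.326 = 0.8223 d⁻¹.

k_a ≈ 0.822 d⁻¹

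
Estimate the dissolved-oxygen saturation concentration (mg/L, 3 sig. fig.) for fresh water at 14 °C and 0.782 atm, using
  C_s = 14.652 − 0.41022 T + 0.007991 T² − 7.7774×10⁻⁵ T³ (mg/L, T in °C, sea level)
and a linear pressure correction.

C_s ≈ 8.02 mg/L

At sea level: C_s = 14.652 − 0.41022×14 + 0.007991×14² − 7.7774×10⁻⁵×14³ = 10.26 mg/L.
Pressure correction: C_s' = 10.26 × 0.782 = 8.025 mg/L.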